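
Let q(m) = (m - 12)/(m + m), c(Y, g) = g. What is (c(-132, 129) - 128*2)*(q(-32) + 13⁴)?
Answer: -58037349/16 ≈ -3.6273e+6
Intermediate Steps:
q(m) = (-12 + m)/(2*m) (q(m) = (-12 + m)/((2*m)) = (-12 + m)*(1/(2*m)) = (-12 + m)/(2*m))
(c(-132, 129) - 128*2)*(q(-32) + 13⁴) = (129 - 128*2)*((½)*(-12 - 32)/(-32) + 13⁴) = (129 - 256)*((½)*(-1/32)*(-44) + 28561) = -127*(11/16 + 28561) = -127*456987/16 = -58037349/16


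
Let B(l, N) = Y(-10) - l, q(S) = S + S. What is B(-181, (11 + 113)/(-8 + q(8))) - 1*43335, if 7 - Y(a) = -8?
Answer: -43139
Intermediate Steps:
q(S) = 2*S
Y(a) = 15 (Y(a) = 7 - 1*(-8) = 7 + 8 = 15)
B(l, N) = 15 - l
B(-181, (11 + 113)/(-8 + q(8))) - 1*43335 = (15 - 1*(-181)) - 1*43335 = (15 + 181) - 43335 = 196 - 43335 = -43139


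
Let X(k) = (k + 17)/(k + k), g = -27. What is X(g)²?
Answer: 25/729 ≈ 0.034294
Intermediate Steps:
X(k) = (17 + k)/(2*k) (X(k) = (17 + k)/((2*k)) = (17 + k)*(1/(2*k)) = (17 + k)/(2*k))
X(g)² = ((½)*(17 - 27)/(-27))² = ((½)*(-1/27)*(-10))² = (5/27)² = 25/729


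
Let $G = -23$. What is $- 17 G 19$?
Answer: $7429$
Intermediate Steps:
$- 17 G 19 = \left(-17\right) \left(-23\right) 19 = 391 \cdot 19 = 7429$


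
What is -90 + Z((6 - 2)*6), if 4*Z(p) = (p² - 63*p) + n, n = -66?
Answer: -681/2 ≈ -340.50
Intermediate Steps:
Z(p) = -33/2 - 63*p/4 + p²/4 (Z(p) = ((p² - 63*p) - 66)/4 = (-66 + p² - 63*p)/4 = -33/2 - 63*p/4 + p²/4)
-90 + Z((6 - 2)*6) = -90 + (-33/2 - 63*(6 - 2)*6/4 + ((6 - 2)*6)²/4) = -90 + (-33/2 - 63*6 + (4*6)²/4) = -90 + (-33/2 - 63/4*24 + (¼)*24²) = -90 + (-33/2 - 378 + (¼)*576) = -90 + (-33/2 - 378 + 144) = -90 - 501/2 = -681/2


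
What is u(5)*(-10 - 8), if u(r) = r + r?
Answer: -180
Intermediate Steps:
u(r) = 2*r
u(5)*(-10 - 8) = (2*5)*(-10 - 8) = 10*(-18) = -180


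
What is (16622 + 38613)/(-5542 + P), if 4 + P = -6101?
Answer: -55235/11647 ≈ -4.7424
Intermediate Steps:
P = -6105 (P = -4 - 6101 = -6105)
(16622 + 38613)/(-5542 + P) = (16622 + 38613)/(-5542 - 6105) = 55235/(-11647) = 55235*(-1/11647) = -55235/11647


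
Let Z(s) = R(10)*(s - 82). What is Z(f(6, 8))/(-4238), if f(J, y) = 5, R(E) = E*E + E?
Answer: 4235/2119 ≈ 1.9986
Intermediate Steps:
R(E) = E + E² (R(E) = E² + E = E + E²)
Z(s) = -9020 + 110*s (Z(s) = (10*(1 + 10))*(s - 82) = (10*11)*(-82 + s) = 110*(-82 + s) = -9020 + 110*s)
Z(f(6, 8))/(-4238) = (-9020 + 110*5)/(-4238) = (-9020 + 550)*(-1/4238) = -8470*(-1/4238) = 4235/2119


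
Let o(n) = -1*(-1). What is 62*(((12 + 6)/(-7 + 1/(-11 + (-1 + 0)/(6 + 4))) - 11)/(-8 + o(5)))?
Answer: 660610/5509 ≈ 119.91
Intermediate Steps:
o(n) = 1
62*(((12 + 6)/(-7 + 1/(-11 + (-1 + 0)/(6 + 4))) - 11)/(-8 + o(5))) = 62*(((12 + 6)/(-7 + 1/(-11 + (-1 + 0)/(6 + 4))) - 11)/(-8 + 1)) = 62*((18/(-7 + 1/(-11 - 1/10)) - 11)/(-7)) = 62*((18/(-7 + 1/(-11 - 1*1/10)) - 11)*(-1/7)) = 62*((18/(-7 + 1/(-11 - 1/10)) - 11)*(-1/7)) = 62*((18/(-7 + 1/(-111/10)) - 11)*(-1/7)) = 62*((18/(-7 - 10/111) - 11)*(-1/7)) = 62*((18/(-787/111) - 11)*(-1/7)) = 62*((18*(-111/787) - 11)*(-1/7)) = 62*((-1998/787 - 11)*(-1/7)) = 62*(-10655/787*(-1/7)) = 62*(10655/5509) = 660610/5509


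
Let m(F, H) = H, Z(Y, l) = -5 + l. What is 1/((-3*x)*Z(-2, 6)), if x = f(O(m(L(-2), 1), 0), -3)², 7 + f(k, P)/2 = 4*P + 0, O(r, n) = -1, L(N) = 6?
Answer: -1/4332 ≈ -0.00023084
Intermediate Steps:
f(k, P) = -14 + 8*P (f(k, P) = -14 + 2*(4*P + 0) = -14 + 2*(4*P) = -14 + 8*P)
x = 1444 (x = (-14 + 8*(-3))² = (-14 - 24)² = (-38)² = 1444)
1/((-3*x)*Z(-2, 6)) = 1/((-3*1444)*(-5 + 6)) = 1/(-4332*1) = 1/(-4332) = -1/4332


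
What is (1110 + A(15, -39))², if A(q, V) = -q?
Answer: 1199025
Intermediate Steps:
(1110 + A(15, -39))² = (1110 - 1*15)² = (1110 - 15)² = 1095² = 1199025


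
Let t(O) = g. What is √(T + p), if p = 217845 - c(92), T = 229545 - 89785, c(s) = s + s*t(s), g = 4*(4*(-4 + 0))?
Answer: √363401 ≈ 602.83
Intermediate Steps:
g = -64 (g = 4*(4*(-4)) = 4*(-16) = -64)
t(O) = -64
c(s) = -63*s (c(s) = s + s*(-64) = s - 64*s = -63*s)
T = 139760
p = 223641 (p = 217845 - (-63)*92 = 217845 - 1*(-5796) = 217845 + 5796 = 223641)
√(T + p) = √(139760 + 223641) = √363401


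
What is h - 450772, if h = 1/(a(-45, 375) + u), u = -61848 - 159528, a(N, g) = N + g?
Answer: -99641347513/221046 ≈ -4.5077e+5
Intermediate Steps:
u = -221376
h = -1/221046 (h = 1/((-45 + 375) - 221376) = 1/(330 - 221376) = 1/(-221046) = -1/221046 ≈ -4.5239e-6)
h - 450772 = -1/221046 - 450772 = -99641347513/221046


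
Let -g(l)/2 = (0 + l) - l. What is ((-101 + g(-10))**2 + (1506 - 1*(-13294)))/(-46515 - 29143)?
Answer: -25001/75658 ≈ -0.33045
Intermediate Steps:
g(l) = 0 (g(l) = -2*((0 + l) - l) = -2*(l - l) = -2*0 = 0)
((-101 + g(-10))**2 + (1506 - 1*(-13294)))/(-46515 - 29143) = ((-101 + 0)**2 + (1506 - 1*(-13294)))/(-46515 - 29143) = ((-101)**2 + (1506 + 13294))/(-75658) = (10201 + 14800)*(-1/75658) = 25001*(-1/75658) = -25001/75658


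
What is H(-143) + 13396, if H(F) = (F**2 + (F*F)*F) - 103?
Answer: -2890465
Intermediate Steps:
H(F) = -103 + F**2 + F**3 (H(F) = (F**2 + F**2*F) - 103 = (F**2 + F**3) - 103 = -103 + F**2 + F**3)
H(-143) + 13396 = (-103 + (-143)**2 + (-143)**3) + 13396 = (-103 + 20449 - 2924207) + 13396 = -2903861 + 13396 = -2890465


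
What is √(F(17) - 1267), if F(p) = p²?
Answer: I*√978 ≈ 31.273*I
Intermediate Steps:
√(F(17) - 1267) = √(17² - 1267) = √(289 - 1267) = √(-978) = I*√978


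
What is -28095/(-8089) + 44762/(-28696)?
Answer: 222067151/116060972 ≈ 1.9134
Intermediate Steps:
-28095/(-8089) + 44762/(-28696) = -28095*(-1/8089) + 44762*(-1/28696) = 28095/8089 - 22381/14348 = 222067151/116060972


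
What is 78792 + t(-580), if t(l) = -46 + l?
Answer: 78166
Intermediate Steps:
78792 + t(-580) = 78792 + (-46 - 580) = 78792 - 626 = 78166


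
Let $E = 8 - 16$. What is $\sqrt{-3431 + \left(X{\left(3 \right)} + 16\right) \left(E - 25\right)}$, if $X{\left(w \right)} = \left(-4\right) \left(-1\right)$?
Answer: $i \sqrt{4091} \approx 63.961 i$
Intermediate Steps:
$X{\left(w \right)} = 4$
$E = -8$
$\sqrt{-3431 + \left(X{\left(3 \right)} + 16\right) \left(E - 25\right)} = \sqrt{-3431 + \left(4 + 16\right) \left(-8 - 25\right)} = \sqrt{-3431 + 20 \left(-33\right)} = \sqrt{-3431 - 660} = \sqrt{-4091} = i \sqrt{4091}$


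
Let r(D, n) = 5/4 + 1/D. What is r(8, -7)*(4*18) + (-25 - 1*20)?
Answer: 54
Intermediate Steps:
r(D, n) = 5/4 + 1/D (r(D, n) = 5*(¼) + 1/D = 5/4 + 1/D)
r(8, -7)*(4*18) + (-25 - 1*20) = (5/4 + 1/8)*(4*18) + (-25 - 1*20) = (5/4 + ⅛)*72 + (-25 - 20) = (11/8)*72 - 45 = 99 - 45 = 54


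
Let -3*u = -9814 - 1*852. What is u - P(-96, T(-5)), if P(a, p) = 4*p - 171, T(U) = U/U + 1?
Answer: 11155/3 ≈ 3718.3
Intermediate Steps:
u = 10666/3 (u = -(-9814 - 1*852)/3 = -(-9814 - 852)/3 = -⅓*(-10666) = 10666/3 ≈ 3555.3)
T(U) = 2 (T(U) = 1 + 1 = 2)
P(a, p) = -171 + 4*p
u - P(-96, T(-5)) = 10666/3 - (-171 + 4*2) = 10666/3 - (-171 + 8) = 10666/3 - 1*(-163) = 10666/3 + 163 = 11155/3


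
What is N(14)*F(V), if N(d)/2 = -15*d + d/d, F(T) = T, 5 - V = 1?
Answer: -1672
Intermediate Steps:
V = 4 (V = 5 - 1*1 = 5 - 1 = 4)
N(d) = 2 - 30*d (N(d) = 2*(-15*d + d/d) = 2*(-15*d + 1) = 2*(1 - 15*d) = 2 - 30*d)
N(14)*F(V) = (2 - 30*14)*4 = (2 - 420)*4 = -418*4 = -1672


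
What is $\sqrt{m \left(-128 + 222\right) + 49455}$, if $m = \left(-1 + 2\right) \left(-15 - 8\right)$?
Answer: $\sqrt{47293} \approx 217.47$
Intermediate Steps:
$m = -23$ ($m = 1 \left(-23\right) = -23$)
$\sqrt{m \left(-128 + 222\right) + 49455} = \sqrt{- 23 \left(-128 + 222\right) + 49455} = \sqrt{\left(-23\right) 94 + 49455} = \sqrt{-2162 + 49455} = \sqrt{47293}$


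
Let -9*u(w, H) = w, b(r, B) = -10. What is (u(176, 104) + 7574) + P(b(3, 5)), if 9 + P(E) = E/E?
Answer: 67918/9 ≈ 7546.4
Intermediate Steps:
P(E) = -8 (P(E) = -9 + E/E = -9 + 1 = -8)
u(w, H) = -w/9
(u(176, 104) + 7574) + P(b(3, 5)) = (-1/9*176 + 7574) - 8 = (-176/9 + 7574) - 8 = 67990/9 - 8 = 67918/9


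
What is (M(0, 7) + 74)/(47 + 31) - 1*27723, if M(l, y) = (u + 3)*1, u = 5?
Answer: -1081156/39 ≈ -27722.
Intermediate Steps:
M(l, y) = 8 (M(l, y) = (5 + 3)*1 = 8*1 = 8)
(M(0, 7) + 74)/(47 + 31) - 1*27723 = (8 + 74)/(47 + 31) - 1*27723 = 82/78 - 27723 = 82*(1/78) - 27723 = 41/39 - 27723 = -1081156/39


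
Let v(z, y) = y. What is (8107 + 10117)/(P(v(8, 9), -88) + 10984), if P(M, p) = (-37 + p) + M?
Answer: 4556/2717 ≈ 1.6768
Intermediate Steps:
P(M, p) = -37 + M + p
(8107 + 10117)/(P(v(8, 9), -88) + 10984) = (8107 + 10117)/((-37 + 9 - 88) + 10984) = 18224/(-116 + 10984) = 18224/10868 = 18224*(1/10868) = 4556/2717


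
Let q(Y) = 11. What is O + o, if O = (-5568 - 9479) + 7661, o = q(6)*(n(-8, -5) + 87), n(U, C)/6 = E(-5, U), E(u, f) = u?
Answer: -6759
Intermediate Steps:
n(U, C) = -30 (n(U, C) = 6*(-5) = -30)
o = 627 (o = 11*(-30 + 87) = 11*57 = 627)
O = -7386 (O = -15047 + 7661 = -7386)
O + o = -7386 + 627 = -6759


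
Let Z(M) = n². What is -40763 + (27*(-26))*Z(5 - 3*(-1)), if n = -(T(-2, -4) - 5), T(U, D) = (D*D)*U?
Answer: -1001801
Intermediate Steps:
T(U, D) = U*D² (T(U, D) = D²*U = U*D²)
n = 37 (n = -(-2*(-4)² - 5) = -(-2*16 - 5) = -(-32 - 5) = -1*(-37) = 37)
Z(M) = 1369 (Z(M) = 37² = 1369)
-40763 + (27*(-26))*Z(5 - 3*(-1)) = -40763 + (27*(-26))*1369 = -40763 - 702*1369 = -40763 - 961038 = -1001801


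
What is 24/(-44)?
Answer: -6/11 ≈ -0.54545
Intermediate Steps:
24/(-44) = -1/44*24 = -6/11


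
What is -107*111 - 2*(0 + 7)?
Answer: -11891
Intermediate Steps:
-107*111 - 2*(0 + 7) = -11877 - 2*7 = -11877 - 14 = -11891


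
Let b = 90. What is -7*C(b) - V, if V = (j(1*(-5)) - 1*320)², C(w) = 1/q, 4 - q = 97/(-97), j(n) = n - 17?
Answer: -584827/5 ≈ -1.1697e+5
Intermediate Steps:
j(n) = -17 + n
q = 5 (q = 4 - 97/(-97) = 4 - 97*(-1)/97 = 4 - 1*(-1) = 4 + 1 = 5)
C(w) = ⅕ (C(w) = 1/5 = ⅕)
V = 116964 (V = ((-17 + 1*(-5)) - 1*320)² = ((-17 - 5) - 320)² = (-22 - 320)² = (-342)² = 116964)
-7*C(b) - V = -7*⅕ - 1*116964 = -7/5 - 116964 = -584827/5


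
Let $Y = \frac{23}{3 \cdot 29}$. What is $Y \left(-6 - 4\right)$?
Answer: $- \frac{230}{87} \approx -2.6437$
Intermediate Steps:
$Y = \frac{23}{87} \approx 0.26437$
$Y \left(-6 - 4\right) = \frac{23 \left(-6 - 4\right)}{87} = \frac{23}{87} \left(-10\right) = - \frac{230}{87}$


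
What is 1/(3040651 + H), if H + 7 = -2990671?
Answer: 1/49973 ≈ 2.0011e-5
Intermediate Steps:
H = -2990678 (H = -7 - 2990671 = -2990678)
1/(3040651 + H) = 1/(3040651 - 2990678) = 1/49973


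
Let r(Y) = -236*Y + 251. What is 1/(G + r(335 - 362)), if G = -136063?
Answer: -1/129440 ≈ -7.7256e-6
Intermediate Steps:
r(Y) = 251 - 236*Y
1/(G + r(335 - 362)) = 1/(-136063 + (251 - 236*(335 - 362))) = 1/(-136063 + (251 - 236*(-27))) = 1/(-136063 + (251 + 6372)) = 1/(-136063 + 6623) = 1/(-129440) = -1/129440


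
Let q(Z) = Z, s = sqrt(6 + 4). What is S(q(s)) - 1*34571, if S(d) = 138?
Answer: -34433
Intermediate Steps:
s = sqrt(10) ≈ 3.1623
S(q(s)) - 1*34571 = 138 - 1*34571 = 138 - 34571 = -34433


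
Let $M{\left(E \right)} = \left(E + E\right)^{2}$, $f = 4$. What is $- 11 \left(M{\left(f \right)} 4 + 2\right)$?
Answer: $-2838$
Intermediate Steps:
$M{\left(E \right)} = 4 E^{2}$ ($M{\left(E \right)} = \left(2 E\right)^{2} = 4 E^{2}$)
$- 11 \left(M{\left(f \right)} 4 + 2\right) = - 11 \left(4 \cdot 4^{2} \cdot 4 + 2\right) = - 11 \left(4 \cdot 16 \cdot 4 + 2\right) = - 11 \left(64 \cdot 4 + 2\right) = - 11 \left(256 + 2\right) = \left(-11\right) 258 = -2838$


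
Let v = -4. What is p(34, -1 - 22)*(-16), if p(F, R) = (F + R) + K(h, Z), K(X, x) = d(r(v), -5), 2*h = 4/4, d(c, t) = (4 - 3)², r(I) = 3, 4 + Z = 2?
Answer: -192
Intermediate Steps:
Z = -2 (Z = -4 + 2 = -2)
d(c, t) = 1 (d(c, t) = 1² = 1)
h = ½ (h = (4/4)/2 = (4*(¼))/2 = (½)*1 = ½ ≈ 0.50000)
K(X, x) = 1
p(F, R) = 1 + F + R (p(F, R) = (F + R) + 1 = 1 + F + R)
p(34, -1 - 22)*(-16) = (1 + 34 + (-1 - 22))*(-16) = (1 + 34 - 23)*(-16) = 12*(-16) = -192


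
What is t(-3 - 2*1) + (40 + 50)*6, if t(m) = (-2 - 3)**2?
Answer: 565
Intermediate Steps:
t(m) = 25 (t(m) = (-5)**2 = 25)
t(-3 - 2*1) + (40 + 50)*6 = 25 + (40 + 50)*6 = 25 + 90*6 = 25 + 540 = 565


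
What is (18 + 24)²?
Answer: 1764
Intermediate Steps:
(18 + 24)² = 42² = 1764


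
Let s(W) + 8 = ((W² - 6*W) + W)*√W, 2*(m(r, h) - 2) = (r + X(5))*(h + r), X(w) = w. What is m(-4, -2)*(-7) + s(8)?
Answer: -1 + 48*√2 ≈ 66.882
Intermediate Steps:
m(r, h) = 2 + (5 + r)*(h + r)/2 (m(r, h) = 2 + ((r + 5)*(h + r))/2 = 2 + ((5 + r)*(h + r))/2 = 2 + (5 + r)*(h + r)/2)
s(W) = -8 + √W*(W² - 5*W) (s(W) = -8 + ((W² - 6*W) + W)*√W = -8 + (W² - 5*W)*√W = -8 + √W*(W² - 5*W))
m(-4, -2)*(-7) + s(8) = (2 + (½)*(-4)² + (5/2)*(-2) + (5/2)*(-4) + (½)*(-2)*(-4))*(-7) + (-8 + 8^(5/2) - 80*√2) = (2 + (½)*16 - 5 - 10 + 4)*(-7) + (-8 + 128*√2 - 80*√2) = (2 + 8 - 5 - 10 + 4)*(-7) + (-8 + 128*√2 - 80*√2) = -1*(-7) + (-8 + 48*√2) = 7 + (-8 + 48*√2) = -1 + 48*√2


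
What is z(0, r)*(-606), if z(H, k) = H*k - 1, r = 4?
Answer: 606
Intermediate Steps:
z(H, k) = -1 + H*k
z(0, r)*(-606) = (-1 + 0*4)*(-606) = (-1 + 0)*(-606) = -1*(-606) = 606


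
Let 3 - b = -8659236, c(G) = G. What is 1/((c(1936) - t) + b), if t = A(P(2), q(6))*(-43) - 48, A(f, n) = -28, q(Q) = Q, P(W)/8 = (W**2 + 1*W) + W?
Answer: 1/8660019 ≈ 1.1547e-7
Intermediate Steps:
P(W) = 8*W**2 + 16*W (P(W) = 8*((W**2 + 1*W) + W) = 8*((W**2 + W) + W) = 8*((W + W**2) + W) = 8*(W**2 + 2*W) = 8*W**2 + 16*W)
b = 8659239 (b = 3 - 1*(-8659236) = 3 + 8659236 = 8659239)
t = 1156 (t = -28*(-43) - 48 = 1204 - 48 = 1156)
1/((c(1936) - t) + b) = 1/((1936 - 1*1156) + 8659239) = 1/((1936 - 1156) + 8659239) = 1/(780 + 8659239) = 1/8660019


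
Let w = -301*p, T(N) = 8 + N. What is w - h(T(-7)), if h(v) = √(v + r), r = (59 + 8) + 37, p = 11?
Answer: -3311 - √105 ≈ -3321.2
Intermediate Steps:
r = 104 (r = 67 + 37 = 104)
h(v) = √(104 + v) (h(v) = √(v + 104) = √(104 + v))
w = -3311 (w = -301*11 = -3311)
w - h(T(-7)) = -3311 - √(104 + (8 - 7)) = -3311 - √(104 + 1) = -3311 - √105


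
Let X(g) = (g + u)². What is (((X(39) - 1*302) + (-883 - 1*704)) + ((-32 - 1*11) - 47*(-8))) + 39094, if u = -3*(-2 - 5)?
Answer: 41138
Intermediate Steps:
u = 21 (u = -3*(-7) = 21)
X(g) = (21 + g)² (X(g) = (g + 21)² = (21 + g)²)
(((X(39) - 1*302) + (-883 - 1*704)) + ((-32 - 1*11) - 47*(-8))) + 39094 = ((((21 + 39)² - 1*302) + (-883 - 1*704)) + ((-32 - 1*11) - 47*(-8))) + 39094 = (((60² - 302) + (-883 - 704)) + ((-32 - 11) + 376)) + 39094 = (((3600 - 302) - 1587) + (-43 + 376)) + 39094 = ((3298 - 1587) + 333) + 39094 = (1711 + 333) + 39094 = 2044 + 39094 = 41138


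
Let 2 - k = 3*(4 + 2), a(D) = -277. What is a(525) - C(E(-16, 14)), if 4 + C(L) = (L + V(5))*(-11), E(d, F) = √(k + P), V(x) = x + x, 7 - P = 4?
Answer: -163 + 11*I*√13 ≈ -163.0 + 39.661*I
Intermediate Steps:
P = 3 (P = 7 - 1*4 = 7 - 4 = 3)
V(x) = 2*x
k = -16 (k = 2 - 3*(4 + 2) = 2 - 3*6 = 2 - 1*18 = 2 - 18 = -16)
E(d, F) = I*√13 (E(d, F) = √(-16 + 3) = √(-13) = I*√13)
C(L) = -114 - 11*L (C(L) = -4 + (L + 2*5)*(-11) = -4 + (L + 10)*(-11) = -4 + (10 + L)*(-11) = -4 + (-110 - 11*L) = -114 - 11*L)
a(525) - C(E(-16, 14)) = -277 - (-114 - 11*I*√13) = -277 + (114 + 11*I*√13) = -163 + 11*I*√13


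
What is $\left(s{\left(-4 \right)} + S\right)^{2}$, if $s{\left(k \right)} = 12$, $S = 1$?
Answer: $169$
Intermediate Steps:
$\left(s{\left(-4 \right)} + S\right)^{2} = \left(12 + 1\right)^{2} = 13^{2} = 169$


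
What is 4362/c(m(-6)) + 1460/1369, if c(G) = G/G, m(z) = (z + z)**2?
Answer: 5973038/1369 ≈ 4363.1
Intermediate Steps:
m(z) = 4*z**2 (m(z) = (2*z)**2 = 4*z**2)
c(G) = 1
4362/c(m(-6)) + 1460/1369 = 4362/1 + 1460/1369 = 4362*1 + 1460*(1/1369) = 4362 + 1460/1369 = 5973038/1369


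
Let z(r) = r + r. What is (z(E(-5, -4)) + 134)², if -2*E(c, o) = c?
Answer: 19321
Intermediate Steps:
E(c, o) = -c/2
z(r) = 2*r
(z(E(-5, -4)) + 134)² = (2*(-½*(-5)) + 134)² = (2*(5/2) + 134)² = (5 + 134)² = 139² = 19321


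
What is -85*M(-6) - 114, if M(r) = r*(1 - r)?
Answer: 3456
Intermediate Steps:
-85*M(-6) - 114 = -(-510)*(1 - 1*(-6)) - 114 = -(-510)*(1 + 6) - 114 = -(-510)*7 - 114 = -85*(-42) - 114 = 3570 - 114 = 3456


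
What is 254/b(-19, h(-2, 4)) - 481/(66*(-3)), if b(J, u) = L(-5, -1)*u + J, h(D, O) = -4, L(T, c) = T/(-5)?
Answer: -39229/4554 ≈ -8.6142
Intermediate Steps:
L(T, c) = -T/5 (L(T, c) = T*(-⅕) = -T/5)
b(J, u) = J + u (b(J, u) = (-⅕*(-5))*u + J = 1*u + J = u + J = J + u)
254/b(-19, h(-2, 4)) - 481/(66*(-3)) = 254/(-19 - 4) - 481/(66*(-3)) = 254/(-23) - 481/(-198) = 254*(-1/23) - 481*(-1/198) = -254/23 + 481/198 = -39229/4554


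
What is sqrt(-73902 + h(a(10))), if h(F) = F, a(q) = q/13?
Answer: 2*I*sqrt(3122327)/13 ≈ 271.85*I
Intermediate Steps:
a(q) = q/13 (a(q) = q*(1/13) = q/13)
sqrt(-73902 + h(a(10))) = sqrt(-73902 + (1/13)*10) = sqrt(-73902 + 10/13) = sqrt(-960716/13) = 2*I*sqrt(3122327)/13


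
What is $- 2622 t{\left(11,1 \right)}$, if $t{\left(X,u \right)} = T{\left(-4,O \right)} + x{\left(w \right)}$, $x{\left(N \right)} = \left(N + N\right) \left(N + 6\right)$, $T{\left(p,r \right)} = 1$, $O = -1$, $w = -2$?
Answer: $39330$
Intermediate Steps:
$x{\left(N \right)} = 2 N \left(6 + N\right)$
$t{\left(X,u \right)} = -15$ ($t{\left(X,u \right)} = 1 + 2 \left(-2\right) \left(6 - 2\right) = 1 + 2 \left(-2\right) 4 = 1 - 16 = -15$)
$- 2622 t{\left(11,1 \right)} = \left(-2622\right) \left(-15\right) = 39330$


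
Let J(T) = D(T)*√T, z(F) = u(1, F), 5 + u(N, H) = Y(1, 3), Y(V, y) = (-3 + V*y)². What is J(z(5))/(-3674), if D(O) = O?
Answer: 5*I*√5/3674 ≈ 0.0030431*I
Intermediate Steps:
u(N, H) = -5 (u(N, H) = -5 + (-3 + 1*3)² = -5 + (-3 + 3)² = -5 + 0² = -5 + 0 = -5)
z(F) = -5
J(T) = T^(3/2) (J(T) = T*√T = T^(3/2))
J(z(5))/(-3674) = (-5)^(3/2)/(-3674) = -5*I*√5*(-1/3674) = 5*I*√5/3674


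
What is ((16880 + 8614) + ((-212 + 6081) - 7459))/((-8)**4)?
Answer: 747/128 ≈ 5.8359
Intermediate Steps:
((16880 + 8614) + ((-212 + 6081) - 7459))/((-8)**4) = (25494 + (5869 - 7459))/4096 = (25494 - 1590)*(1/4096) = 23904*(1/4096) = 747/128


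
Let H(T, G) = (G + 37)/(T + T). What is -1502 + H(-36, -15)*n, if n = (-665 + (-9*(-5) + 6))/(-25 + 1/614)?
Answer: -208524521/138141 ≈ -1509.5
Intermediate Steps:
H(T, G) = (37 + G)/(2*T) (H(T, G) = (37 + G)/((2*T)) = (37 + G)*(1/(2*T)) = (37 + G)/(2*T))
n = 376996/15349 (n = (-665 + (45 + 6))/(-25 + 1/614) = (-665 + 51)/(-15349/614) = -614*(-614/15349) = 376996/15349 ≈ 24.562)
-1502 + H(-36, -15)*n = -1502 + ((1/2)*(37 - 15)/(-36))*(376996/15349) = -1502 + ((1/2)*(-1/36)*22)*(376996/15349) = -1502 - 11/36*376996/15349 = -1502 - 1036739/138141 = -208524521/138141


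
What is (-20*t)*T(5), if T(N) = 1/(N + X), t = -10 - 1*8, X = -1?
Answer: 90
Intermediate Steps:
t = -18 (t = -10 - 8 = -18)
T(N) = 1/(-1 + N) (T(N) = 1/(N - 1) = 1/(-1 + N))
(-20*t)*T(5) = (-20*(-18))/(-1 + 5) = 360/4 = 360*(¼) = 90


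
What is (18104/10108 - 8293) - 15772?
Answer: -60807729/2527 ≈ -24063.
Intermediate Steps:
(18104/10108 - 8293) - 15772 = (18104*(1/10108) - 8293) - 15772 = (4526/2527 - 8293) - 15772 = -20951885/2527 - 15772 = -60807729/2527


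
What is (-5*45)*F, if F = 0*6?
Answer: 0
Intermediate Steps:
F = 0
(-5*45)*F = -5*45*0 = -225*0 = 0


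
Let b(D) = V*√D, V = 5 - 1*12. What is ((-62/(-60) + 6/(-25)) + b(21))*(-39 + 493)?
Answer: 27013/75 - 3178*√21 ≈ -14203.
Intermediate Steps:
V = -7 (V = 5 - 12 = -7)
b(D) = -7*√D
((-62/(-60) + 6/(-25)) + b(21))*(-39 + 493) = ((-62/(-60) + 6/(-25)) - 7*√21)*(-39 + 493) = ((-62*(-1/60) + 6*(-1/25)) - 7*√21)*454 = ((31/30 - 6/25) - 7*√21)*454 = (119/150 - 7*√21)*454 = 27013/75 - 3178*√21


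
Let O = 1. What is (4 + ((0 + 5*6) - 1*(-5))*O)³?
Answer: 59319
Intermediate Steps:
(4 + ((0 + 5*6) - 1*(-5))*O)³ = (4 + ((0 + 5*6) - 1*(-5))*1)³ = (4 + ((0 + 30) + 5)*1)³ = (4 + (30 + 5)*1)³ = (4 + 35*1)³ = (4 + 35)³ = 39³ = 59319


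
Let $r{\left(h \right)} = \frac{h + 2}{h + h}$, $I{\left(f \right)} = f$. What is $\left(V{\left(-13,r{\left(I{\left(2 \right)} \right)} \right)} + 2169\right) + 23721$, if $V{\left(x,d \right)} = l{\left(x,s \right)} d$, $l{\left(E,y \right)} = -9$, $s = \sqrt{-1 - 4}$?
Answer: $25881$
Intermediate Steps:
$s = i \sqrt{5}$ ($s = \sqrt{-5} = i \sqrt{5} \approx 2.2361 i$)
$r{\left(h \right)} = \frac{2 + h}{2 h}$
$V{\left(x,d \right)} = - 9 d$
$\left(V{\left(-13,r{\left(I{\left(2 \right)} \right)} \right)} + 2169\right) + 23721 = \left(- 9 \frac{2 + 2}{2 \cdot 2} + 2169\right) + 23721 = \left(- 9 \cdot \frac{1}{2} \cdot \frac{1}{2} \cdot 4 + 2169\right) + 23721 = \left(\left(-9\right) 1 + 2169\right) + 23721 = \left(-9 + 2169\right) + 23721 = 2160 + 23721 = 25881$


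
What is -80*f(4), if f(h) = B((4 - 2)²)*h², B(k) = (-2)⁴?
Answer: -20480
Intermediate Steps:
B(k) = 16
f(h) = 16*h²
-80*f(4) = -1280*4² = -1280*16 = -80*256 = -20480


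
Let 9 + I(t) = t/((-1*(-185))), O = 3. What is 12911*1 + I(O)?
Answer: 2386873/185 ≈ 12902.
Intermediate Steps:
I(t) = -9 + t/185 (I(t) = -9 + t/((-1*(-185))) = -9 + t/185)
12911*1 + I(O) = 12911*1 + (-9 + (1/185)*3) = 12911 + (-9 + 3/185) = 12911 - 1662/185 = 2386873/185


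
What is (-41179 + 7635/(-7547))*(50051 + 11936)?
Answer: -19264663763876/7547 ≈ -2.5526e+9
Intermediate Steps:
(-41179 + 7635/(-7547))*(50051 + 11936) = (-41179 + 7635*(-1/7547))*61987 = (-41179 - 7635/7547)*61987 = -310785548/7547*61987 = -19264663763876/7547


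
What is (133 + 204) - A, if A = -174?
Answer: 511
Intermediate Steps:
(133 + 204) - A = (133 + 204) - 1*(-174) = 337 + 174 = 511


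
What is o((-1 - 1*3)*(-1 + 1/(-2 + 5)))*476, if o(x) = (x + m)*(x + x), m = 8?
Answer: 243712/9 ≈ 27079.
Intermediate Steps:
o(x) = 2*x*(8 + x) (o(x) = (x + 8)*(x + x) = (8 + x)*(2*x) = 2*x*(8 + x))
o((-1 - 1*3)*(-1 + 1/(-2 + 5)))*476 = (2*((-1 - 1*3)*(-1 + 1/(-2 + 5)))*(8 + (-1 - 1*3)*(-1 + 1/(-2 + 5))))*476 = (2*((-1 - 3)*(-1 + 1/3))*(8 + (-1 - 3)*(-1 + 1/3)))*476 = (2*(-4*(-1 + ⅓))*(8 - 4*(-1 + ⅓)))*476 = (2*(-4*(-⅔))*(8 - 4*(-⅔)))*476 = (2*(8/3)*(8 + 8/3))*476 = (2*(8/3)*(32/3))*476 = (512/9)*476 = 243712/9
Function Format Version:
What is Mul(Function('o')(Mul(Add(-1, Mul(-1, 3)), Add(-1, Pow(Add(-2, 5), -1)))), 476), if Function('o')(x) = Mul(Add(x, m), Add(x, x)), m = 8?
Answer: Rational(243712, 9) ≈ 27079.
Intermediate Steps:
Function('o')(x) = Mul(2, x, Add(8, x)) (Function('o')(x) = Mul(Add(x, 8), Add(x, x)) = Mul(Add(8, x), Mul(2, x)) = Mul(2, x, Add(8, x)))
Mul(Function('o')(Mul(Add(-1, Mul(-1, 3)), Add(-1, Pow(Add(-2, 5), -1)))), 476) = Mul(Mul(2, Mul(Add(-1, Mul(-1, 3)), Add(-1, Pow(Add(-2, 5), -1))), Add(8, Mul(Add(-1, Mul(-1, 3)), Add(-1, Pow(Add(-2, 5), -1))))), 476) = Mul(Mul(2, Mul(Add(-1, -3), Add(-1, Pow(3, -1))), Add(8, Mul(Add(-1, -3), Add(-1, Pow(3, -1))))), 476) = Mul(Mul(2, Mul(-4, Add(-1, Rational(1, 3))), Add(8, Mul(-4, Add(-1, Rational(1, 3))))), 476) = Mul(Mul(2, Mul(-4, Rational(-2, 3)), Add(8, Mul(-4, Rational(-2, 3)))), 476) = Mul(Mul(2, Rational(8, 3), Add(8, Rational(8, 3))), 476) = Mul(Mul(2, Rational(8, 3), Rational(32, 3)), 476) = Mul(Rational(512, 9), 476) = Rational(243712, 9)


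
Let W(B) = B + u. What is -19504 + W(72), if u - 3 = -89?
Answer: -19518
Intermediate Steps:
u = -86 (u = 3 - 89 = -86)
W(B) = -86 + B (W(B) = B - 86 = -86 + B)
-19504 + W(72) = -19504 + (-86 + 72) = -19504 - 14 = -19518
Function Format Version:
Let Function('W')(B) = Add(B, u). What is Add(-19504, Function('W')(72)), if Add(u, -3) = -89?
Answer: -19518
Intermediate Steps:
u = -86 (u = Add(3, -89) = -86)
Function('W')(B) = Add(-86, B) (Function('W')(B) = Add(B, -86) = Add(-86, B))
Add(-19504, Function('W')(72)) = Add(-19504, Add(-86, 72)) = Add(-19504, -14) = -19518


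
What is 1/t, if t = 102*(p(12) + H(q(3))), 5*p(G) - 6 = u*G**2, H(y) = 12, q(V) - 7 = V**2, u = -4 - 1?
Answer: -5/66708 ≈ -7.4954e-5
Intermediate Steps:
u = -5
q(V) = 7 + V**2
p(G) = 6/5 - G**2 (p(G) = 6/5 + (-5*G**2)/5 = 6/5 - G**2)
t = -66708/5 (t = 102*((6/5 - 1*12**2) + 12) = 102*((6/5 - 1*144) + 12) = 102*((6/5 - 144) + 12) = 102*(-714/5 + 12) = 102*(-654/5) = -66708/5 ≈ -13342.)
1/t = 1/(-66708/5) = -5/66708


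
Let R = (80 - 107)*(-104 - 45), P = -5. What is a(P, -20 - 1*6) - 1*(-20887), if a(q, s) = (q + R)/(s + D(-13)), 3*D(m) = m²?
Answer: 273253/13 ≈ 21019.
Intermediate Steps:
D(m) = m²/3
R = 4023 (R = -27*(-149) = 4023)
a(q, s) = (4023 + q)/(169/3 + s) (a(q, s) = (q + 4023)/(s + (⅓)*(-13)²) = (4023 + q)/(s + (⅓)*169) = (4023 + q)/(s + 169/3) = (4023 + q)/(169/3 + s))
a(P, -20 - 1*6) - 1*(-20887) = 3*(4023 - 5)/(169 + 3*(-20 - 1*6)) - 1*(-20887) = 3*4018/(169 + 3*(-20 - 6)) + 20887 = 3*4018/(169 + 3*(-26)) + 20887 = 3*4018/(169 - 78) + 20887 = 3*4018/91 + 20887 = 3*(1/91)*4018 + 20887 = 1722/13 + 20887 = 273253/13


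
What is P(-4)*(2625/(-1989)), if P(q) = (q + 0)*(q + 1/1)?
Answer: -3500/221 ≈ -15.837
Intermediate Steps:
P(q) = q*(1 + q) (P(q) = q*(q + 1) = q*(1 + q))
P(-4)*(2625/(-1989)) = (-4*(1 - 4))*(2625/(-1989)) = (-4*(-3))*(2625*(-1/1989)) = 12*(-875/663) = -3500/221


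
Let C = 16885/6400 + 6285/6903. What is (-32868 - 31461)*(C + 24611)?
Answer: -1554547556300551/981760 ≈ -1.5834e+9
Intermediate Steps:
C = 10452077/2945280 (C = 16885*(1/6400) + 6285*(1/6903) = 3377/1280 + 2095/2301 = 10452077/2945280 ≈ 3.5488)
(-32868 - 31461)*(C + 24611) = (-32868 - 31461)*(10452077/2945280 + 24611) = -64329*72496738157/2945280 = -1554547556300551/981760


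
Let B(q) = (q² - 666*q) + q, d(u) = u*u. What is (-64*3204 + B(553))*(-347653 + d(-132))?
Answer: 88168501168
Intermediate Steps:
d(u) = u²
B(q) = q² - 665*q
(-64*3204 + B(553))*(-347653 + d(-132)) = (-64*3204 + 553*(-665 + 553))*(-347653 + (-132)²) = (-205056 + 553*(-112))*(-347653 + 17424) = (-205056 - 61936)*(-330229) = -266992*(-330229) = 88168501168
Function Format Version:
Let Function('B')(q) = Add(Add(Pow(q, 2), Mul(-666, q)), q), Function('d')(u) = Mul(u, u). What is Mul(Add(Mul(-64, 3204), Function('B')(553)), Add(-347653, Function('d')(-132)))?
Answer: 88168501168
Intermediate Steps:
Function('d')(u) = Pow(u, 2)
Function('B')(q) = Add(Pow(q, 2), Mul(-665, q))
Mul(Add(Mul(-64, 3204), Function('B')(553)), Add(-347653, Function('d')(-132))) = Mul(Add(Mul(-64, 3204), Mul(553, Add(-665, 553))), Add(-347653, Pow(-132, 2))) = Mul(Add(-205056, Mul(553, -112)), Add(-347653, 17424)) = Mul(Add(-205056, -61936), -330229) = Mul(-266992, -330229) = 88168501168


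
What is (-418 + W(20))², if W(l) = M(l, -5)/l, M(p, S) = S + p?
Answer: 2785561/16 ≈ 1.7410e+5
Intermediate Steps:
W(l) = (-5 + l)/l
(-418 + W(20))² = (-418 + (-5 + 20)/20)² = (-418 + (1/20)*15)² = (-418 + ¾)² = (-1669/4)² = 2785561/16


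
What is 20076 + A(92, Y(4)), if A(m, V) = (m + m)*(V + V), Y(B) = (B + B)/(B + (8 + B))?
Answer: 20260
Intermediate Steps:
Y(B) = 2*B/(8 + 2*B) (Y(B) = (2*B)/(8 + 2*B) = 2*B/(8 + 2*B))
A(m, V) = 4*V*m (A(m, V) = (2*m)*(2*V) = 4*V*m)
20076 + A(92, Y(4)) = 20076 + 4*(4/(4 + 4))*92 = 20076 + 4*(4/8)*92 = 20076 + 4*(4*(⅛))*92 = 20076 + 4*(½)*92 = 20076 + 184 = 20260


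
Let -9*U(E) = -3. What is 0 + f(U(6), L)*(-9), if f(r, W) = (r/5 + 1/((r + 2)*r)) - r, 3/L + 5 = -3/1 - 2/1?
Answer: -321/35 ≈ -9.1714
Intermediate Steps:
U(E) = ⅓ (U(E) = -⅑*(-3) = ⅓)
L = -3/10 (L = 3/(-5 + (-3/1 - 2/1)) = 3/(-5 + (-3*1 - 2*1)) = 3/(-5 + (-3 - 2)) = 3/(-5 - 5) = 3/(-10) = 3*(-⅒) = -3/10 ≈ -0.30000)
f(r, W) = -4*r/5 + 1/(r*(2 + r)) (f(r, W) = (r*(⅕) + 1/((2 + r)*r)) - r = (r/5 + 1/(r*(2 + r))) - r = -4*r/5 + 1/(r*(2 + r)))
0 + f(U(6), L)*(-9) = 0 + ((5 - 8*(⅓)² - 4*(⅓)³)/(5*(⅓)*(2 + ⅓)))*(-9) = 0 + ((⅕)*3*(5 - 8*⅑ - 4*1/27)/(7/3))*(-9) = 0 + ((⅕)*3*(3/7)*(5 - 8/9 - 4/27))*(-9) = 0 + ((⅕)*3*(3/7)*(107/27))*(-9) = 0 + (107/105)*(-9) = 0 - 321/35 = -321/35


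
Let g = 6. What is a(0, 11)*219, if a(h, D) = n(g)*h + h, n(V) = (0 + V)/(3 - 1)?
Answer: 0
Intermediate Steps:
n(V) = V/2
a(h, D) = 4*h (a(h, D) = ((½)*6)*h + h = 3*h + h = 4*h)
a(0, 11)*219 = (4*0)*219 = 0*219 = 0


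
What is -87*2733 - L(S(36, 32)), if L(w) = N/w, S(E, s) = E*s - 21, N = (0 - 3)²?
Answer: -89639670/377 ≈ -2.3777e+5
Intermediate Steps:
N = 9 (N = (-3)² = 9)
S(E, s) = -21 + E*s
L(w) = 9/w
-87*2733 - L(S(36, 32)) = -87*2733 - 9/(-21 + 36*32) = -237771 - 9/(-21 + 1152) = -237771 - 9/1131 = -237771 - 1*3/377 = -237771 - 3/377 = -89639670/377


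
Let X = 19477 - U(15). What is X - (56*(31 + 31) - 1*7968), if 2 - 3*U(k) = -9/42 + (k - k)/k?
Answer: 1006835/42 ≈ 23972.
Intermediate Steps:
U(k) = 31/42 (U(k) = 2/3 - (-9/42 + (k - k)/k)/3 = 2/3 - (-9*1/42 + 0/k)/3 = 2/3 - (-3/14 + 0)/3 = 2/3 - 1/3*(-3/14) = 2/3 + 1/14 = 31/42)
X = 818003/42 (X = 19477 - 1*31/42 = 19477 - 31/42 = 818003/42 ≈ 19476.)
X - (56*(31 + 31) - 1*7968) = 818003/42 - (56*(31 + 31) - 1*7968) = 818003/42 - (56*62 - 7968) = 818003/42 - (3472 - 7968) = 818003/42 - 1*(-4496) = 818003/42 + 4496 = 1006835/42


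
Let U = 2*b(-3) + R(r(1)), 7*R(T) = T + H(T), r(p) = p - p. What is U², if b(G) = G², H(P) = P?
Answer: 324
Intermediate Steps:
r(p) = 0
R(T) = 2*T/7 (R(T) = (T + T)/7 = (2*T)/7 = 2*T/7)
U = 18 (U = 2*(-3)² + (2/7)*0 = 2*9 + 0 = 18 + 0 = 18)
U² = 18² = 324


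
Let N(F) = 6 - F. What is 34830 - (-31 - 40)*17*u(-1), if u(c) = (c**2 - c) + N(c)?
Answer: 45693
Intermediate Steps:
u(c) = 6 + c**2 - 2*c (u(c) = (c**2 - c) + (6 - c) = 6 + c**2 - 2*c)
34830 - (-31 - 40)*17*u(-1) = 34830 - (-31 - 40)*17*(6 + (-1)**2 - 2*(-1)) = 34830 - (-71)*17*(6 + 1 + 2) = 34830 - (-71)*17*9 = 34830 - (-71)*153 = 34830 - 1*(-10863) = 34830 + 10863 = 45693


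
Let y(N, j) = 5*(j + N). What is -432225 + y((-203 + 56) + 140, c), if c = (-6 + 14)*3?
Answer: -432140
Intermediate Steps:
c = 24 (c = 8*3 = 24)
y(N, j) = 5*N + 5*j (y(N, j) = 5*(N + j) = 5*N + 5*j)
-432225 + y((-203 + 56) + 140, c) = -432225 + (5*((-203 + 56) + 140) + 5*24) = -432225 + (5*(-147 + 140) + 120) = -432225 + (5*(-7) + 120) = -432225 + (-35 + 120) = -432225 + 85 = -432140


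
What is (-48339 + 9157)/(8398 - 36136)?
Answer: 19591/13869 ≈ 1.4126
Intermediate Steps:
(-48339 + 9157)/(8398 - 36136) = -39182/(-27738) = -39182*(-1/27738) = 19591/13869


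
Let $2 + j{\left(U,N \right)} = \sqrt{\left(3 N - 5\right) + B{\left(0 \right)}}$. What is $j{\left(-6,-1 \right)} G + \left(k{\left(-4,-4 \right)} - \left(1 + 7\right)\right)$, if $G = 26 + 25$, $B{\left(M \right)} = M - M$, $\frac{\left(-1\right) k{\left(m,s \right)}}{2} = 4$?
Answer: $-118 + 102 i \sqrt{2} \approx -118.0 + 144.25 i$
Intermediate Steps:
$k{\left(m,s \right)} = -8$ ($k{\left(m,s \right)} = \left(-2\right) 4 = -8$)
$B{\left(M \right)} = 0$
$G = 51$
$j{\left(U,N \right)} = -2 + \sqrt{-5 + 3 N}$ ($j{\left(U,N \right)} = -2 + \sqrt{\left(3 N - 5\right) + 0} = -2 + \sqrt{\left(-5 + 3 N\right) + 0} = -2 + \sqrt{-5 + 3 N}$)
$j{\left(-6,-1 \right)} G + \left(k{\left(-4,-4 \right)} - \left(1 + 7\right)\right) = \left(-2 + \sqrt{-5 + 3 \left(-1\right)}\right) 51 - 16 = \left(-2 + \sqrt{-5 - 3}\right) 51 - 16 = \left(-2 + \sqrt{-8}\right) 51 - 16 = \left(-2 + 2 i \sqrt{2}\right) 51 - 16 = \left(-102 + 102 i \sqrt{2}\right) - 16 = -118 + 102 i \sqrt{2}$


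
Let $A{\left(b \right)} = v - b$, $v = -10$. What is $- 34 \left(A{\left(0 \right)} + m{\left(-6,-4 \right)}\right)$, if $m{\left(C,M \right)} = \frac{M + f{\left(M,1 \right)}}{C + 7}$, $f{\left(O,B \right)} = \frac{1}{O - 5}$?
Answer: $\frac{4318}{9} \approx 479.78$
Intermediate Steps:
$f{\left(O,B \right)} = \frac{1}{-5 + O}$
$A{\left(b \right)} = -10 - b$
$m{\left(C,M \right)} = \frac{M + \frac{1}{-5 + M}}{7 + C}$ ($m{\left(C,M \right)} = \frac{M + \frac{1}{-5 + M}}{C + 7} = \frac{M + \frac{1}{-5 + M}}{7 + C}$)
$- 34 \left(A{\left(0 \right)} + m{\left(-6,-4 \right)}\right) = - 34 \left(\left(-10 - 0\right) + \frac{1 - 4 \left(-5 - 4\right)}{\left(-5 - 4\right) \left(7 - 6\right)}\right) = - 34 \left(\left(-10 + 0\right) + \frac{1 - -36}{\left(-9\right) 1}\right) = - 34 \left(-10 - \frac{1 + 36}{9}\right) = - 34 \left(-10 - \frac{1}{9} \cdot 37\right) = - 34 \left(-10 - \frac{37}{9}\right) = \left(-34\right) \left(- \frac{127}{9}\right) = \frac{4318}{9}$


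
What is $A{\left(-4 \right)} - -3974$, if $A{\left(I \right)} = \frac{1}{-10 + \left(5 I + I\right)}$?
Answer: $\frac{135115}{34} \approx 3974.0$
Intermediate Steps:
$A{\left(I \right)} = \frac{1}{-10 + 6 I}$
$A{\left(-4 \right)} - -3974 = \frac{1}{2 \left(-5 + 3 \left(-4\right)\right)} - -3974 = \frac{1}{2 \left(-5 - 12\right)} + 3974 = \frac{1}{2 \left(-17\right)} + 3974 = \frac{1}{2} \left(- \frac{1}{17}\right) + 3974 = - \frac{1}{34} + 3974 = \frac{135115}{34}$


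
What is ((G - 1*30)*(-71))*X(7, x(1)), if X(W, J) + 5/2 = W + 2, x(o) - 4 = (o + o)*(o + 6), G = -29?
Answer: 54457/2 ≈ 27229.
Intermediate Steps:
x(o) = 4 + 2*o*(6 + o) (x(o) = 4 + (o + o)*(o + 6) = 4 + (2*o)*(6 + o) = 4 + 2*o*(6 + o))
X(W, J) = -½ + W (X(W, J) = -5/2 + (W + 2) = -5/2 + (2 + W) = -½ + W)
((G - 1*30)*(-71))*X(7, x(1)) = ((-29 - 1*30)*(-71))*(-½ + 7) = ((-29 - 30)*(-71))*(13/2) = -59*(-71)*(13/2) = 4189*(13/2) = 54457/2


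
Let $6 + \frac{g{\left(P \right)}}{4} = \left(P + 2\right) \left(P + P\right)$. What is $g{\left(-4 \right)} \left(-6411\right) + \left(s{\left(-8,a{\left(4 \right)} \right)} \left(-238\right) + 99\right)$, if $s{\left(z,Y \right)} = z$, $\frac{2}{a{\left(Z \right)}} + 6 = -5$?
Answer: $-254437$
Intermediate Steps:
$a{\left(Z \right)} = - \frac{2}{11}$ ($a{\left(Z \right)} = \frac{2}{-6 - 5} = \frac{2}{-11} = 2 \left(- \frac{1}{11}\right) = - \frac{2}{11}$)
$g{\left(P \right)} = -24 + 8 P \left(2 + P\right)$ ($g{\left(P \right)} = -24 + 4 \left(P + 2\right) \left(P + P\right) = -24 + 4 \left(2 + P\right) 2 P = -24 + 4 \cdot 2 P \left(2 + P\right) = -24 + 8 P \left(2 + P\right)$)
$g{\left(-4 \right)} \left(-6411\right) + \left(s{\left(-8,a{\left(4 \right)} \right)} \left(-238\right) + 99\right) = \left(-24 + 8 \left(-4\right)^{2} + 16 \left(-4\right)\right) \left(-6411\right) + \left(\left(-8\right) \left(-238\right) + 99\right) = \left(-24 + 8 \cdot 16 - 64\right) \left(-6411\right) + \left(1904 + 99\right) = \left(-24 + 128 - 64\right) \left(-6411\right) + 2003 = 40 \left(-6411\right) + 2003 = -256440 + 2003 = -254437$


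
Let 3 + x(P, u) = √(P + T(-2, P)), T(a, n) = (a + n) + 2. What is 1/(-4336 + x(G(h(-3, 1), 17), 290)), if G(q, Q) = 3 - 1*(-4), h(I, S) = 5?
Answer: -4339/18826907 - √14/18826907 ≈ -0.00023067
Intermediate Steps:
T(a, n) = 2 + a + n
G(q, Q) = 7 (G(q, Q) = 3 + 4 = 7)
x(P, u) = -3 + √2*√P (x(P, u) = -3 + √(P + (2 - 2 + P)) = -3 + √(P + P) = -3 + √(2*P) = -3 + √2*√P)
1/(-4336 + x(G(h(-3, 1), 17), 290)) = 1/(-4336 + (-3 + √2*√7)) = 1/(-4336 + (-3 + √14)) = 1/(-4339 + √14)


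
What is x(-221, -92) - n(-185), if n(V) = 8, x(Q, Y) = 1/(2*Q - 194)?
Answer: -5089/636 ≈ -8.0016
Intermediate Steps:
x(Q, Y) = 1/(-194 + 2*Q)
x(-221, -92) - n(-185) = 1/(2*(-97 - 221)) - 1*8 = (½)/(-318) - 8 = (½)*(-1/318) - 8 = -1/636 - 8 = -5089/636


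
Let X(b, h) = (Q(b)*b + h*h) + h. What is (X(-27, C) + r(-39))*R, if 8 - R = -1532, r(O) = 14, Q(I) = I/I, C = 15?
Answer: 349580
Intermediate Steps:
Q(I) = 1
X(b, h) = b + h + h² (X(b, h) = (1*b + h*h) + h = (b + h²) + h = b + h + h²)
R = 1540 (R = 8 - 1*(-1532) = 8 + 1532 = 1540)
(X(-27, C) + r(-39))*R = ((-27 + 15 + 15²) + 14)*1540 = ((-27 + 15 + 225) + 14)*1540 = (213 + 14)*1540 = 227*1540 = 349580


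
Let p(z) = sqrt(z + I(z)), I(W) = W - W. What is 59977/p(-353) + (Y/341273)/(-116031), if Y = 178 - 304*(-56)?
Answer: -5734/13199415821 - 59977*I*sqrt(353)/353 ≈ -4.3441e-7 - 3192.3*I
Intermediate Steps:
I(W) = 0
p(z) = sqrt(z) (p(z) = sqrt(z + 0) = sqrt(z))
Y = 17202 (Y = 178 + 17024 = 17202)
59977/p(-353) + (Y/341273)/(-116031) = 59977/(sqrt(-353)) + (17202/341273)/(-116031) = 59977/((I*sqrt(353))) + (17202*(1/341273))*(-1/116031) = 59977*(-I*sqrt(353)/353) + (17202/341273)*(-1/116031) = -59977*I*sqrt(353)/353 - 5734/13199415821 = -5734/13199415821 - 59977*I*sqrt(353)/353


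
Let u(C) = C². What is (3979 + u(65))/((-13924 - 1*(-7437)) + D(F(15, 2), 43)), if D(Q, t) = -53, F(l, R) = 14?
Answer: -2051/1635 ≈ -1.2544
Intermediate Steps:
(3979 + u(65))/((-13924 - 1*(-7437)) + D(F(15, 2), 43)) = (3979 + 65²)/((-13924 - 1*(-7437)) - 53) = (3979 + 4225)/((-13924 + 7437) - 53) = 8204/(-6487 - 53) = 8204/(-6540) = 8204*(-1/6540) = -2051/1635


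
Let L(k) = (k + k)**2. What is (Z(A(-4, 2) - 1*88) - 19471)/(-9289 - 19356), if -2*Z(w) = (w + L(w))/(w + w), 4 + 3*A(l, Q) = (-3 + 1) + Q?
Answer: 232583/343740 ≈ 0.67662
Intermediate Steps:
L(k) = 4*k**2 (L(k) = (2*k)**2 = 4*k**2)
A(l, Q) = -2 + Q/3 (A(l, Q) = -4/3 + ((-3 + 1) + Q)/3 = -4/3 + (-2 + Q)/3 = -4/3 + (-2/3 + Q/3) = -2 + Q/3)
Z(w) = -(w + 4*w**2)/(4*w) (Z(w) = -(w + 4*w**2)/(2*(w + w)) = -(w + 4*w**2)/(2*(2*w)) = -(w + 4*w**2)*1/(2*w)/2 = -(w + 4*w**2)/(4*w))
(Z(A(-4, 2) - 1*88) - 19471)/(-9289 - 19356) = ((-1/4 - ((-2 + (1/3)*2) - 1*88)) - 19471)/(-9289 - 19356) = ((-1/4 - ((-2 + 2/3) - 88)) - 19471)/(-28645) = ((-1/4 - (-4/3 - 88)) - 19471)*(-1/28645) = ((-1/4 - 1*(-268/3)) - 19471)*(-1/28645) = ((-1/4 + 268/3) - 19471)*(-1/28645) = (1069/12 - 19471)*(-1/28645) = -232583/12*(-1/28645) = 232583/343740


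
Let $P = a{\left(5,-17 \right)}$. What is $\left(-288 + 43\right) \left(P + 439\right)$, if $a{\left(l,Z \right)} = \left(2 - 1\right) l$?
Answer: $-108780$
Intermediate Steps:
$a{\left(l,Z \right)} = l$ ($a{\left(l,Z \right)} = 1 l = l$)
$P = 5$
$\left(-288 + 43\right) \left(P + 439\right) = \left(-288 + 43\right) \left(5 + 439\right) = \left(-245\right) 444 = -108780$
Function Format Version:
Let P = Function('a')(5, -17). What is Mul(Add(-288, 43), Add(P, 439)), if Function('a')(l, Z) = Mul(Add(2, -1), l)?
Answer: -108780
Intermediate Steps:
Function('a')(l, Z) = l (Function('a')(l, Z) = Mul(1, l) = l)
P = 5
Mul(Add(-288, 43), Add(P, 439)) = Mul(Add(-288, 43), Add(5, 439)) = Mul(-245, 444) = -108780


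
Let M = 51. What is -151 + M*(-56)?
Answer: -3007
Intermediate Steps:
-151 + M*(-56) = -151 + 51*(-56) = -151 - 2856 = -3007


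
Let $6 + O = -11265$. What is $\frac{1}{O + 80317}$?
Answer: $\frac{1}{69046} \approx 1.4483 \cdot 10^{-5}$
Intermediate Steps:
$O = -11271$ ($O = -6 - 11265 = -11271$)
$\frac{1}{O + 80317} = \frac{1}{-11271 + 80317} = \frac{1}{69046}$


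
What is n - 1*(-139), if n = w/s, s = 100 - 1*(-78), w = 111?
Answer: 24853/178 ≈ 139.62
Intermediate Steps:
s = 178 (s = 100 + 78 = 178)
n = 111/178 ≈ 0.62360
n - 1*(-139) = 111/178 - 1*(-139) = 111/178 + 139 = 24853/178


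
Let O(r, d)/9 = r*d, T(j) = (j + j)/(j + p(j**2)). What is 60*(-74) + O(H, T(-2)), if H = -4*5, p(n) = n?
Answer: -4080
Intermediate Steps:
H = -20
T(j) = 2*j/(j + j**2) (T(j) = (j + j)/(j + j**2) = (2*j)/(j + j**2) = 2*j/(j + j**2))
O(r, d) = 9*d*r (O(r, d) = 9*(r*d) = 9*(d*r) = 9*d*r)
60*(-74) + O(H, T(-2)) = 60*(-74) + 9*(2/(1 - 2))*(-20) = -4440 + 9*(2/(-1))*(-20) = -4440 + 9*(2*(-1))*(-20) = -4440 + 9*(-2)*(-20) = -4440 + 360 = -4080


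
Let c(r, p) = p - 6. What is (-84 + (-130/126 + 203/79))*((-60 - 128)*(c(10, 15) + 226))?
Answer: 18132090520/4977 ≈ 3.6432e+6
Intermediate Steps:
c(r, p) = -6 + p
(-84 + (-130/126 + 203/79))*((-60 - 128)*(c(10, 15) + 226)) = (-84 + (-130/126 + 203/79))*((-60 - 128)*((-6 + 15) + 226)) = (-84 + (-130*1/126 + 203*(1/79)))*(-188*(9 + 226)) = (-84 + (-65/63 + 203/79))*(-188*235) = (-84 + 7654/4977)*(-44180) = -410414/4977*(-44180) = 18132090520/4977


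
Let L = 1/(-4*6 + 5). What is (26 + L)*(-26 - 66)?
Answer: -45356/19 ≈ -2387.2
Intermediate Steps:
L = -1/19 (L = 1/(-24 + 5) = 1/(-19) = -1/19 ≈ -0.052632)
(26 + L)*(-26 - 66) = (26 - 1/19)*(-26 - 66) = (493/19)*(-92) = -45356/19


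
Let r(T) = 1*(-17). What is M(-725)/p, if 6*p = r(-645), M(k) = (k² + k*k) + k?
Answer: -6303150/17 ≈ -3.7077e+5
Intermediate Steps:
r(T) = -17
M(k) = k + 2*k² (M(k) = (k² + k²) + k = 2*k² + k = k + 2*k²)
p = -17/6 (p = (⅙)*(-17) = -17/6 ≈ -2.8333)
M(-725)/p = (-725*(1 + 2*(-725)))/(-17/6) = -725*(1 - 1450)*(-6/17) = -725*(-1449)*(-6/17) = 1050525*(-6/17) = -6303150/17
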